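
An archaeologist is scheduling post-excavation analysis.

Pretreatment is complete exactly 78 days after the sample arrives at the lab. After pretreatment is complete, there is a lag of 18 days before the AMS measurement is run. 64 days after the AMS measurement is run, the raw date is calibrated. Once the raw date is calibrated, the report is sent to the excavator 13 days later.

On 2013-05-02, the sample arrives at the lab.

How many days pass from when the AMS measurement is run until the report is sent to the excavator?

77 days

Causal path: the AMS measurement is run → the raw date is calibrated → the report is sent to the excavator.
Total delay along the path: 64 + 13 = 77 days.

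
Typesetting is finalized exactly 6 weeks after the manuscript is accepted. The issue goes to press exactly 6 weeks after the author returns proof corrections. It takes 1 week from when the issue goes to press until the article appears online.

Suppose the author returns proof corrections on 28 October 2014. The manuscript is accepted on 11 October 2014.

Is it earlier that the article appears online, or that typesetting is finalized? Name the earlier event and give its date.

Typesetting is finalized — 22 November 2014

The author returns proof corrections: Oct 28, 2014.
The issue goes to press: Oct 28, 2014 + 6 weeks = Dec 9, 2014.
The article appears online: Dec 9, 2014 + 1 week = Dec 16, 2014.
The manuscript is accepted: Oct 11, 2014.
Typesetting is finalized: Oct 11, 2014 + 6 weeks = Nov 22, 2014.
Comparing: the article appears online on Dec 16, 2014 vs typesetting is finalized on Nov 22, 2014. Earlier: typesetting is finalized.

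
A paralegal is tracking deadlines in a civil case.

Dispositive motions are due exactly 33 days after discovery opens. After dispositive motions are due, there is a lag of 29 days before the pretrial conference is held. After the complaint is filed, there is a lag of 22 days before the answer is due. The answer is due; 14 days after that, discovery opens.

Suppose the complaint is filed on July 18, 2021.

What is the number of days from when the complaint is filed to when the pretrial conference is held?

98 days

Causal path: the complaint is filed → the answer is due → discovery opens → dispositive motions are due → the pretrial conference is held.
Total delay along the path: 22 + 14 + 33 + 29 = 98 days.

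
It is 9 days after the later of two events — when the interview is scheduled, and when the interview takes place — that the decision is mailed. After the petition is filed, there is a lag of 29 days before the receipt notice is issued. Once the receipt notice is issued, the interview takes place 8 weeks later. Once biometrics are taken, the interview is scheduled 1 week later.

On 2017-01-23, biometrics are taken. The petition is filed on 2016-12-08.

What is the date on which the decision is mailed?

2017-03-12

Biometrics are taken: Jan 23, 2017.
The interview is scheduled: Jan 23, 2017 + 1 week = Jan 30, 2017.
The petition is filed: Dec 8, 2016.
The receipt notice is issued: Dec 8, 2016 + 29 days = Jan 6, 2017.
The interview takes place: Jan 6, 2017 + 8 weeks = Mar 3, 2017.
Both prerequisites met — the interview is scheduled (Jan 30, 2017), the interview takes place (Mar 3, 2017); the later is Mar 3, 2017.
The decision is mailed: Mar 3, 2017 + 9 days = Mar 12, 2017.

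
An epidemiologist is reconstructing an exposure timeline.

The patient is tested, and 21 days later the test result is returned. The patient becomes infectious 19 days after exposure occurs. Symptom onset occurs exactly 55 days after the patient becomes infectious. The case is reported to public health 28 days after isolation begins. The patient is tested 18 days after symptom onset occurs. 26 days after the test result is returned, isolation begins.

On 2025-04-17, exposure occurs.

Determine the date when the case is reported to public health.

2025-10-01

Exposure occurs: Apr 17, 2025.
The patient becomes infectious: Apr 17, 2025 + 19 days = May 6, 2025.
Symptom onset occurs: May 6, 2025 + 55 days = Jun 30, 2025.
The patient is tested: Jun 30, 2025 + 18 days = Jul 18, 2025.
The test result is returned: Jul 18, 2025 + 21 days = Aug 8, 2025.
Isolation begins: Aug 8, 2025 + 26 days = Sep 3, 2025.
The case is reported to public health: Sep 3, 2025 + 28 days = Oct 1, 2025.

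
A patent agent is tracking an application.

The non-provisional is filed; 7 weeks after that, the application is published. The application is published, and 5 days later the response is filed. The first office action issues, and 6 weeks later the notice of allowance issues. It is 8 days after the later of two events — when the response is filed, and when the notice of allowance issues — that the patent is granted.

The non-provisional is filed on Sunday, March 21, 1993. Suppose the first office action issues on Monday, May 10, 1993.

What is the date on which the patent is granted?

Tuesday, June 29, 1993

The non-provisional is filed: Mar 21, 1993.
The application is published: Mar 21, 1993 + 7 weeks = May 9, 1993.
The response is filed: May 9, 1993 + 5 days = May 14, 1993.
The first office action issues: May 10, 1993.
The notice of allowance issues: May 10, 1993 + 6 weeks = Jun 21, 1993.
Both prerequisites met — the response is filed (May 14, 1993), the notice of allowance issues (Jun 21, 1993); the later is Jun 21, 1993.
The patent is granted: Jun 21, 1993 + 8 days = Jun 29, 1993.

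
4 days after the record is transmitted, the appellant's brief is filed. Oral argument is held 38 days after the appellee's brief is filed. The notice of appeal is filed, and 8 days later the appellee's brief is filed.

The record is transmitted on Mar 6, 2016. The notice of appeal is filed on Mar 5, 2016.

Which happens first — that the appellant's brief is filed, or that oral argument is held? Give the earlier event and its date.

The appellant's brief is filed — Mar 10, 2016

The record is transmitted: Mar 6, 2016.
The appellant's brief is filed: Mar 6, 2016 + 4 days = Mar 10, 2016.
The notice of appeal is filed: Mar 5, 2016.
The appellee's brief is filed: Mar 5, 2016 + 8 days = Mar 13, 2016.
Oral argument is held: Mar 13, 2016 + 38 days = Apr 20, 2016.
Comparing: the appellant's brief is filed on Mar 10, 2016 vs oral argument is held on Apr 20, 2016. Earlier: the appellant's brief is filed.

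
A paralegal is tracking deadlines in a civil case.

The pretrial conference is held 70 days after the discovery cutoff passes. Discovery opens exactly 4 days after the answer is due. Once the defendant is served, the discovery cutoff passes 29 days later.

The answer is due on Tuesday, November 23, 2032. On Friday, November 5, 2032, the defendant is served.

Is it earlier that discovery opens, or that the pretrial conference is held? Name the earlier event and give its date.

Discovery opens — Saturday, November 27, 2032

The answer is due: Nov 23, 2032.
Discovery opens: Nov 23, 2032 + 4 days = Nov 27, 2032.
The defendant is served: Nov 5, 2032.
The discovery cutoff passes: Nov 5, 2032 + 29 days = Dec 4, 2032.
The pretrial conference is held: Dec 4, 2032 + 70 days = Feb 12, 2033.
Comparing: discovery opens on Nov 27, 2032 vs the pretrial conference is held on Feb 12, 2033. Earlier: discovery opens.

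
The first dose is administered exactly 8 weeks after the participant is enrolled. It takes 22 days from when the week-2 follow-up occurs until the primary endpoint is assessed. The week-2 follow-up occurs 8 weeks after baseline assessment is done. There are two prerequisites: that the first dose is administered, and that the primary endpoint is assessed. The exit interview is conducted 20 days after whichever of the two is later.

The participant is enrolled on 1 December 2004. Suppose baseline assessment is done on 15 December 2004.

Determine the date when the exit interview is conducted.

The participant is enrolled: Dec 1, 2004.
The first dose is administered: Dec 1, 2004 + 8 weeks = Jan 26, 2005.
Baseline assessment is done: Dec 15, 2004.
The week-2 follow-up occurs: Dec 15, 2004 + 8 weeks = Feb 9, 2005.
The primary endpoint is assessed: Feb 9, 2005 + 22 days = Mar 3, 2005.
Both prerequisites met — the first dose is administered (Jan 26, 2005), the primary endpoint is assessed (Mar 3, 2005); the later is Mar 3, 2005.
The exit interview is conducted: Mar 3, 2005 + 20 days = Mar 23, 2005.

23 March 2005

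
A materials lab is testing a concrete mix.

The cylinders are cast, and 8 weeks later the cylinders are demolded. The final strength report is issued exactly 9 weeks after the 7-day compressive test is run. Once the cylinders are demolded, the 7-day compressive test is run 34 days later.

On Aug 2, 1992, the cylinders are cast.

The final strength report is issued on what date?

The cylinders are cast: Aug 2, 1992.
The cylinders are demolded: Aug 2, 1992 + 8 weeks = Sep 27, 1992.
The 7-day compressive test is run: Sep 27, 1992 + 34 days = Oct 31, 1992.
The final strength report is issued: Oct 31, 1992 + 9 weeks = Jan 2, 1993.

Jan 2, 1993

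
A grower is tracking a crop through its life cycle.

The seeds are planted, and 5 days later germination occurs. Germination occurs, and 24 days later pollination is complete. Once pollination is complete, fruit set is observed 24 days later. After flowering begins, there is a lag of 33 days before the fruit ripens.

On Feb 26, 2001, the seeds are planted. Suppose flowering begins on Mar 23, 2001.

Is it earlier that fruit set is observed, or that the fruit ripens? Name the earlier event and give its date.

Fruit set is observed — Apr 20, 2001

The seeds are planted: Feb 26, 2001.
Germination occurs: Feb 26, 2001 + 5 days = Mar 3, 2001.
Pollination is complete: Mar 3, 2001 + 24 days = Mar 27, 2001.
Fruit set is observed: Mar 27, 2001 + 24 days = Apr 20, 2001.
Flowering begins: Mar 23, 2001.
The fruit ripens: Mar 23, 2001 + 33 days = Apr 25, 2001.
Comparing: fruit set is observed on Apr 20, 2001 vs the fruit ripens on Apr 25, 2001. Earlier: fruit set is observed.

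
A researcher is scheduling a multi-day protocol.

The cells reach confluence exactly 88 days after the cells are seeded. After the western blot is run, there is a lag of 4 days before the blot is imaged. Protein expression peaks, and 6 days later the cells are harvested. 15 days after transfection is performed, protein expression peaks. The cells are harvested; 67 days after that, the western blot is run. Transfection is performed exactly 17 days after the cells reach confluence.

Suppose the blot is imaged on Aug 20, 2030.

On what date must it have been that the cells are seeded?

The blot is imaged: Aug 20, 2030.
The western blot is run: Aug 20, 2030 − 4 days = Aug 16, 2030.
The cells are harvested: Aug 16, 2030 − 67 days = Jun 10, 2030.
Protein expression peaks: Jun 10, 2030 − 6 days = Jun 4, 2030.
Transfection is performed: Jun 4, 2030 − 15 days = May 20, 2030.
The cells reach confluence: May 20, 2030 − 17 days = May 3, 2030.
The cells are seeded: May 3, 2030 − 88 days = Feb 4, 2030.

Feb 4, 2030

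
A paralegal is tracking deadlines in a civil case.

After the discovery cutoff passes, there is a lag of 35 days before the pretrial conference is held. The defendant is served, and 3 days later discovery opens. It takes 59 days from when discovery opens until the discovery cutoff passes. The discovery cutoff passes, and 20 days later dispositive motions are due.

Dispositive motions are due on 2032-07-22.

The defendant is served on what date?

Dispositive motions are due: Jul 22, 2032.
The discovery cutoff passes: Jul 22, 2032 − 20 days = Jul 2, 2032.
Discovery opens: Jul 2, 2032 − 59 days = May 4, 2032.
The defendant is served: May 4, 2032 − 3 days = May 1, 2032.

2032-05-01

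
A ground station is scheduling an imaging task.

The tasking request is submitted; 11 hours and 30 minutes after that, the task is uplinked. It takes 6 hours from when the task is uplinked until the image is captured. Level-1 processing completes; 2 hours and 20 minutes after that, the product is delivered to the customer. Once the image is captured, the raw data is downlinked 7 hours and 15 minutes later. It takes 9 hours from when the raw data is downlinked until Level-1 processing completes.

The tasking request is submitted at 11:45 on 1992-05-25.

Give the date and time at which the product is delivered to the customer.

23:50 on 1992-05-26

The tasking request is submitted: 11:45 May 25, 1992.
The task is uplinked: 11:45 May 25, 1992 + 11h30m = 23:15 May 25, 1992.
The image is captured: 23:15 May 25, 1992 + 6h = 05:15 May 26, 1992.
The raw data is downlinked: 05:15 May 26, 1992 + 7h15m = 12:30 May 26, 1992.
Level-1 processing completes: 12:30 May 26, 1992 + 9h = 21:30 May 26, 1992.
The product is delivered to the customer: 21:30 May 26, 1992 + 2h20m = 23:50 May 26, 1992.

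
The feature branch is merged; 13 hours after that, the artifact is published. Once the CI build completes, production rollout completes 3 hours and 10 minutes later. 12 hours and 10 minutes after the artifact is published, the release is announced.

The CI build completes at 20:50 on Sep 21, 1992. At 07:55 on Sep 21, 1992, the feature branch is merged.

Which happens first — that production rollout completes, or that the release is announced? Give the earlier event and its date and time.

Production rollout completes — 00:00 on Sep 22, 1992

The CI build completes: 20:50 Sep 21, 1992.
Production rollout completes: 20:50 Sep 21, 1992 + 3h10m = 00:00 Sep 22, 1992.
The feature branch is merged: 07:55 Sep 21, 1992.
The artifact is published: 07:55 Sep 21, 1992 + 13h = 20:55 Sep 21, 1992.
The release is announced: 20:55 Sep 21, 1992 + 12h10m = 09:05 Sep 22, 1992.
Comparing: production rollout completes at 00:00 Sep 22, 1992 vs the release is announced at 09:05 Sep 22, 1992. Earlier: production rollout completes.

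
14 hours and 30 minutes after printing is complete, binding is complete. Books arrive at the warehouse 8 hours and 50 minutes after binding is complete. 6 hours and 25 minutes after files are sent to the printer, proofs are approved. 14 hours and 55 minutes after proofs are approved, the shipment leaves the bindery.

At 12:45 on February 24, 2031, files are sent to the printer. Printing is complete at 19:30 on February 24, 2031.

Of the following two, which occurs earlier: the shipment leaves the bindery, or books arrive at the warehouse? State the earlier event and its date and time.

Files are sent to the printer: 12:45 Feb 24, 2031.
Proofs are approved: 12:45 Feb 24, 2031 + 6h25m = 19:10 Feb 24, 2031.
The shipment leaves the bindery: 19:10 Feb 24, 2031 + 14h55m = 10:05 Feb 25, 2031.
Printing is complete: 19:30 Feb 24, 2031.
Binding is complete: 19:30 Feb 24, 2031 + 14h30m = 10:00 Feb 25, 2031.
Books arrive at the warehouse: 10:00 Feb 25, 2031 + 8h50m = 18:50 Feb 25, 2031.
Comparing: the shipment leaves the bindery at 10:05 Feb 25, 2031 vs books arrive at the warehouse at 18:50 Feb 25, 2031. Earlier: the shipment leaves the bindery.

The shipment leaves the bindery — 10:05 on February 25, 2031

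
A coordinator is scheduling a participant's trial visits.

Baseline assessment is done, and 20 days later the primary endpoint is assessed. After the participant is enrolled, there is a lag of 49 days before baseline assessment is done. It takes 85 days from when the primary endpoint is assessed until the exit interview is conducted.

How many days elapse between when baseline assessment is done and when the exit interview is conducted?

Causal path: baseline assessment is done → the primary endpoint is assessed → the exit interview is conducted.
Total delay along the path: 20 + 85 = 105 days.

105 days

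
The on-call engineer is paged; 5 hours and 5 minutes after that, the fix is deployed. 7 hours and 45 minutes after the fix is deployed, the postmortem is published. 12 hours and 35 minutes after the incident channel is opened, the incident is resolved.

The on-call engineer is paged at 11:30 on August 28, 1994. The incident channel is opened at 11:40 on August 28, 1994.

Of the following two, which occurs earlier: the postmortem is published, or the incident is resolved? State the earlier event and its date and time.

The on-call engineer is paged: 11:30 Aug 28, 1994.
The fix is deployed: 11:30 Aug 28, 1994 + 5h05m = 16:35 Aug 28, 1994.
The postmortem is published: 16:35 Aug 28, 1994 + 7h45m = 00:20 Aug 29, 1994.
The incident channel is opened: 11:40 Aug 28, 1994.
The incident is resolved: 11:40 Aug 28, 1994 + 12h35m = 00:15 Aug 29, 1994.
Comparing: the postmortem is published at 00:20 Aug 29, 1994 vs the incident is resolved at 00:15 Aug 29, 1994. Earlier: the incident is resolved.

The incident is resolved — 00:15 on August 29, 1994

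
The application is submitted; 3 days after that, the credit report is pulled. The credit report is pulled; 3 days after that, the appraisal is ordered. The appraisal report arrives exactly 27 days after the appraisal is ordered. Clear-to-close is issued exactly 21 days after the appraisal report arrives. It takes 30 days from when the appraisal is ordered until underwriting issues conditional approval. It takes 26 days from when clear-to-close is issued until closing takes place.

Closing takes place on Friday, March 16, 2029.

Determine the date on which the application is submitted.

Tuesday, December 26, 2028

Closing takes place: Mar 16, 2029.
Clear-to-close is issued: Mar 16, 2029 − 26 days = Feb 18, 2029.
The appraisal report arrives: Feb 18, 2029 − 21 days = Jan 28, 2029.
The appraisal is ordered: Jan 28, 2029 − 27 days = Jan 1, 2029.
The credit report is pulled: Jan 1, 2029 − 3 days = Dec 29, 2028.
The application is submitted: Dec 29, 2028 − 3 days = Dec 26, 2028.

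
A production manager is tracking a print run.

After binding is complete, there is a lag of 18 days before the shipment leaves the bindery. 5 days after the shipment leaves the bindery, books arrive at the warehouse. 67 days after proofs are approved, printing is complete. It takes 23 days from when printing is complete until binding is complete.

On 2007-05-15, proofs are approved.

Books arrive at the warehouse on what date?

2007-09-05

Proofs are approved: May 15, 2007.
Printing is complete: May 15, 2007 + 67 days = Jul 21, 2007.
Binding is complete: Jul 21, 2007 + 23 days = Aug 13, 2007.
The shipment leaves the bindery: Aug 13, 2007 + 18 days = Aug 31, 2007.
Books arrive at the warehouse: Aug 31, 2007 + 5 days = Sep 5, 2007.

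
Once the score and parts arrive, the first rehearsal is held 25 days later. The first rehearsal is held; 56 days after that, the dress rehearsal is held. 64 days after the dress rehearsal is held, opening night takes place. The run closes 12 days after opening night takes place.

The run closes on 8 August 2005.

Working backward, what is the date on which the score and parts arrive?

4 March 2005

The run closes: Aug 8, 2005.
Opening night takes place: Aug 8, 2005 − 12 days = Jul 27, 2005.
The dress rehearsal is held: Jul 27, 2005 − 64 days = May 24, 2005.
The first rehearsal is held: May 24, 2005 − 56 days = Mar 29, 2005.
The score and parts arrive: Mar 29, 2005 − 25 days = Mar 4, 2005.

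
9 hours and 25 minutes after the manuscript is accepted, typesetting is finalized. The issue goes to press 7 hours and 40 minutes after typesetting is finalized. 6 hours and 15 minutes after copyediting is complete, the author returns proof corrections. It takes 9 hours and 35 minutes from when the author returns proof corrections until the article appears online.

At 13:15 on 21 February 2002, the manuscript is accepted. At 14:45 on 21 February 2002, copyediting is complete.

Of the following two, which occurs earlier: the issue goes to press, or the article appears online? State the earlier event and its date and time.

The manuscript is accepted: 13:15 Feb 21, 2002.
Typesetting is finalized: 13:15 Feb 21, 2002 + 9h25m = 22:40 Feb 21, 2002.
The issue goes to press: 22:40 Feb 21, 2002 + 7h40m = 06:20 Feb 22, 2002.
Copyediting is complete: 14:45 Feb 21, 2002.
The author returns proof corrections: 14:45 Feb 21, 2002 + 6h15m = 21:00 Feb 21, 2002.
The article appears online: 21:00 Feb 21, 2002 + 9h35m = 06:35 Feb 22, 2002.
Comparing: the issue goes to press at 06:20 Feb 22, 2002 vs the article appears online at 06:35 Feb 22, 2002. Earlier: the issue goes to press.

The issue goes to press — 06:20 on 22 February 2002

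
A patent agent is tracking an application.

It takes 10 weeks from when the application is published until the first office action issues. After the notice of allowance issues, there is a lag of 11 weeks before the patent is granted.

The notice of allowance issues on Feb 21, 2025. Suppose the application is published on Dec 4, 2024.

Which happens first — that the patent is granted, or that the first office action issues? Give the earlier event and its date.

The first office action issues — Feb 12, 2025

The notice of allowance issues: Feb 21, 2025.
The patent is granted: Feb 21, 2025 + 11 weeks = May 9, 2025.
The application is published: Dec 4, 2024.
The first office action issues: Dec 4, 2024 + 10 weeks = Feb 12, 2025.
Comparing: the patent is granted on May 9, 2025 vs the first office action issues on Feb 12, 2025. Earlier: the first office action issues.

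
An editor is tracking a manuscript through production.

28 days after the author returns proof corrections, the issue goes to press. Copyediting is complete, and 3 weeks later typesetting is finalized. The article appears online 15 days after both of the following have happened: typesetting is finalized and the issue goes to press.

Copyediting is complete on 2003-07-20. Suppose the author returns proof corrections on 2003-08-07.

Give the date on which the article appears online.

Copyediting is complete: Jul 20, 2003.
Typesetting is finalized: Jul 20, 2003 + 3 weeks = Aug 10, 2003.
The author returns proof corrections: Aug 7, 2003.
The issue goes to press: Aug 7, 2003 + 28 days = Sep 4, 2003.
Both prerequisites met — typesetting is finalized (Aug 10, 2003), the issue goes to press (Sep 4, 2003); the later is Sep 4, 2003.
The article appears online: Sep 4, 2003 + 15 days = Sep 19, 2003.

2003-09-19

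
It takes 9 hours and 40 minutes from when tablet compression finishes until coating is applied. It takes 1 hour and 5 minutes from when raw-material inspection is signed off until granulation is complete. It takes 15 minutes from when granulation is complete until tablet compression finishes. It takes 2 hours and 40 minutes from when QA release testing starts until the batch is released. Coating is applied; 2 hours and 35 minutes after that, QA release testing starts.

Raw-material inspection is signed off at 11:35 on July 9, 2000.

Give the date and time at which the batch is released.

03:50 on July 10, 2000

Raw-material inspection is signed off: 11:35 Jul 9, 2000.
Granulation is complete: 11:35 Jul 9, 2000 + 1h05m = 12:40 Jul 9, 2000.
Tablet compression finishes: 12:40 Jul 9, 2000 + 15m = 12:55 Jul 9, 2000.
Coating is applied: 12:55 Jul 9, 2000 + 9h40m = 22:35 Jul 9, 2000.
QA release testing starts: 22:35 Jul 9, 2000 + 2h35m = 01:10 Jul 10, 2000.
The batch is released: 01:10 Jul 10, 2000 + 2h40m = 03:50 Jul 10, 2000.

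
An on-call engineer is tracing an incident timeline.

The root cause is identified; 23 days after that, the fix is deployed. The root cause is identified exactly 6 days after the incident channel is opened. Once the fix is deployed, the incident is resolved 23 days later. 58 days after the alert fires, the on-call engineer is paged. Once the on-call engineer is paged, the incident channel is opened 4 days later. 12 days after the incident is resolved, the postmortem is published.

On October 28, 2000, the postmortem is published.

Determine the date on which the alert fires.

The postmortem is published: Oct 28, 2000.
The incident is resolved: Oct 28, 2000 − 12 days = Oct 16, 2000.
The fix is deployed: Oct 16, 2000 − 23 days = Sep 23, 2000.
The root cause is identified: Sep 23, 2000 − 23 days = Aug 31, 2000.
The incident channel is opened: Aug 31, 2000 − 6 days = Aug 25, 2000.
The on-call engineer is paged: Aug 25, 2000 − 4 days = Aug 21, 2000.
The alert fires: Aug 21, 2000 − 58 days = Jun 24, 2000.

June 24, 2000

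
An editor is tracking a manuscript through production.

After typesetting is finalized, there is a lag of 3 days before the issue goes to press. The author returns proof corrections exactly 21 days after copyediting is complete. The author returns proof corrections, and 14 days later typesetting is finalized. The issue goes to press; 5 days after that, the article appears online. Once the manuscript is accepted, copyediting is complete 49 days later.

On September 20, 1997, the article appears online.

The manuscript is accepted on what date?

The article appears online: Sep 20, 1997.
The issue goes to press: Sep 20, 1997 − 5 days = Sep 15, 1997.
Typesetting is finalized: Sep 15, 1997 − 3 days = Sep 12, 1997.
The author returns proof corrections: Sep 12, 1997 − 14 days = Aug 29, 1997.
Copyediting is complete: Aug 29, 1997 − 21 days = Aug 8, 1997.
The manuscript is accepted: Aug 8, 1997 − 49 days = Jun 20, 1997.

June 20, 1997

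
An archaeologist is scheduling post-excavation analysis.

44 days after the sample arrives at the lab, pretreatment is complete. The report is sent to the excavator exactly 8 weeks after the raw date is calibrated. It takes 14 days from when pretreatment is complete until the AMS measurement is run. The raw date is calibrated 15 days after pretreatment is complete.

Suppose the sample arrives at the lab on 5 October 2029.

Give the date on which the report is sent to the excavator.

The sample arrives at the lab: Oct 5, 2029.
Pretreatment is complete: Oct 5, 2029 + 44 days = Nov 18, 2029.
The raw date is calibrated: Nov 18, 2029 + 15 days = Dec 3, 2029.
The report is sent to the excavator: Dec 3, 2029 + 8 weeks = Jan 28, 2030.

28 January 2030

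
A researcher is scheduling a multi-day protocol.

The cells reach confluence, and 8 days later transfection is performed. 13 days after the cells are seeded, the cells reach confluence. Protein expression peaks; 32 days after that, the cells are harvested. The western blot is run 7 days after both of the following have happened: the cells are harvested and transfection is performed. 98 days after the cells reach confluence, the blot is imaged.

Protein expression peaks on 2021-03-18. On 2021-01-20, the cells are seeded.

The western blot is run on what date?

2021-04-26

Protein expression peaks: Mar 18, 2021.
The cells are harvested: Mar 18, 2021 + 32 days = Apr 19, 2021.
The cells are seeded: Jan 20, 2021.
The cells reach confluence: Jan 20, 2021 + 13 days = Feb 2, 2021.
Transfection is performed: Feb 2, 2021 + 8 days = Feb 10, 2021.
Both prerequisites met — the cells are harvested (Apr 19, 2021), transfection is performed (Feb 10, 2021); the later is Apr 19, 2021.
The western blot is run: Apr 19, 2021 + 7 days = Apr 26, 2021.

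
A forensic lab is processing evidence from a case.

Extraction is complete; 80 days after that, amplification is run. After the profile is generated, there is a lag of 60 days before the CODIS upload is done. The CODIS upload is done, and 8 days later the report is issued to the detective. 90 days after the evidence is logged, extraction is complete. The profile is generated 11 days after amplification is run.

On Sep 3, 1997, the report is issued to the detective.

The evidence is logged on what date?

Dec 28, 1996

The report is issued to the detective: Sep 3, 1997.
The CODIS upload is done: Sep 3, 1997 − 8 days = Aug 26, 1997.
The profile is generated: Aug 26, 1997 − 60 days = Jun 27, 1997.
Amplification is run: Jun 27, 1997 − 11 days = Jun 16, 1997.
Extraction is complete: Jun 16, 1997 − 80 days = Mar 28, 1997.
The evidence is logged: Mar 28, 1997 − 90 days = Dec 28, 1996.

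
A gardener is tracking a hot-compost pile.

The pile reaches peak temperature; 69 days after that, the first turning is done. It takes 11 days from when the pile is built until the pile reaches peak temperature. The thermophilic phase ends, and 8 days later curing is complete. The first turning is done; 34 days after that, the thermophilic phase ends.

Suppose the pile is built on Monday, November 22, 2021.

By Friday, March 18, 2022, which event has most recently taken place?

The pile is built: Nov 22, 2021.
The pile reaches peak temperature: Nov 22, 2021 + 11 days = Dec 3, 2021.
The first turning is done: Dec 3, 2021 + 69 days = Feb 10, 2022.
The thermophilic phase ends: Feb 10, 2022 + 34 days = Mar 16, 2022.
Curing is complete: Mar 16, 2022 + 8 days = Mar 24, 2022.
Mar 18, 2022 falls between when the thermophilic phase ends (Mar 16, 2022) and when curing is complete (Mar 24, 2022).

The thermophilic phase ends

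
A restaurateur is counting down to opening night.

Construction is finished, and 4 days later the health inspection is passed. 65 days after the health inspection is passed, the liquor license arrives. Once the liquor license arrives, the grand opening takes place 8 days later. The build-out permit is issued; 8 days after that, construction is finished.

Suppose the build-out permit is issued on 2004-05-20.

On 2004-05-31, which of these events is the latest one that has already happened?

The build-out permit is issued: May 20, 2004.
Construction is finished: May 20, 2004 + 8 days = May 28, 2004.
The health inspection is passed: May 28, 2004 + 4 days = Jun 1, 2004.
The liquor license arrives: Jun 1, 2004 + 65 days = Aug 5, 2004.
The grand opening takes place: Aug 5, 2004 + 8 days = Aug 13, 2004.
May 31, 2004 falls between when construction is finished (May 28, 2004) and when the health inspection is passed (Jun 1, 2004).

Construction is finished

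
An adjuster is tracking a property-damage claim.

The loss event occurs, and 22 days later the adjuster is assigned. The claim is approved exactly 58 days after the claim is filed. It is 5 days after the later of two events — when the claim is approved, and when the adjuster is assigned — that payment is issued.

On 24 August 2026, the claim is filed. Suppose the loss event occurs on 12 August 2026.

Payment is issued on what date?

The claim is filed: Aug 24, 2026.
The claim is approved: Aug 24, 2026 + 58 days = Oct 21, 2026.
The loss event occurs: Aug 12, 2026.
The adjuster is assigned: Aug 12, 2026 + 22 days = Sep 3, 2026.
Both prerequisites met — the claim is approved (Oct 21, 2026), the adjuster is assigned (Sep 3, 2026); the later is Oct 21, 2026.
Payment is issued: Oct 21, 2026 + 5 days = Oct 26, 2026.

26 October 2026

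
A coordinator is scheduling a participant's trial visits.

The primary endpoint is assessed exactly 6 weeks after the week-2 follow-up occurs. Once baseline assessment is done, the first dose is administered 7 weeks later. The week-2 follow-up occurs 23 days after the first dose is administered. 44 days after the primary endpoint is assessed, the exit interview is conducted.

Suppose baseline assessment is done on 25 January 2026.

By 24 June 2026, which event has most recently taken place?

The primary endpoint is assessed

Baseline assessment is done: Jan 25, 2026.
The first dose is administered: Jan 25, 2026 + 7 weeks = Mar 15, 2026.
The week-2 follow-up occurs: Mar 15, 2026 + 23 days = Apr 7, 2026.
The primary endpoint is assessed: Apr 7, 2026 + 6 weeks = May 19, 2026.
The exit interview is conducted: May 19, 2026 + 44 days = Jul 2, 2026.
Jun 24, 2026 falls between when the primary endpoint is assessed (May 19, 2026) and when the exit interview is conducted (Jul 2, 2026).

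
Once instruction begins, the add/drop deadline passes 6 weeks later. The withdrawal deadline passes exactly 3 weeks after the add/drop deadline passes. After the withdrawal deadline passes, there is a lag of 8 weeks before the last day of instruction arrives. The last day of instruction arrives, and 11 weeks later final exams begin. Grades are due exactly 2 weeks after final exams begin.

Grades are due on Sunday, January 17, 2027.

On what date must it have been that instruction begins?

Sunday, June 21, 2026

Grades are due: Jan 17, 2027.
Final exams begin: Jan 17, 2027 − 2 weeks = Jan 3, 2027.
The last day of instruction arrives: Jan 3, 2027 − 11 weeks = Oct 18, 2026.
The withdrawal deadline passes: Oct 18, 2026 − 8 weeks = Aug 23, 2026.
The add/drop deadline passes: Aug 23, 2026 − 3 weeks = Aug 2, 2026.
Instruction begins: Aug 2, 2026 − 6 weeks = Jun 21, 2026.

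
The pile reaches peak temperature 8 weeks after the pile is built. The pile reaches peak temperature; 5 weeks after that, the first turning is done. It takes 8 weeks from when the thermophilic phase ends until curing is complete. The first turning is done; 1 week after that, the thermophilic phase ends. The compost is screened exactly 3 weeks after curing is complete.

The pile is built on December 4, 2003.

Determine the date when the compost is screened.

The pile is built: Dec 4, 2003.
The pile reaches peak temperature: Dec 4, 2003 + 8 weeks = Jan 29, 2004.
The first turning is done: Jan 29, 2004 + 5 weeks = Mar 4, 2004.
The thermophilic phase ends: Mar 4, 2004 + 1 week = Mar 11, 2004.
Curing is complete: Mar 11, 2004 + 8 weeks = May 6, 2004.
The compost is screened: May 6, 2004 + 3 weeks = May 27, 2004.

May 27, 2004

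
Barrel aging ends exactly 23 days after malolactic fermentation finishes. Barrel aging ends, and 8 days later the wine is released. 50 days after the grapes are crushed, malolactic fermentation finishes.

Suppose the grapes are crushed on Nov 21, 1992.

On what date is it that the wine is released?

The grapes are crushed: Nov 21, 1992.
Malolactic fermentation finishes: Nov 21, 1992 + 50 days = Jan 10, 1993.
Barrel aging ends: Jan 10, 1993 + 23 days = Feb 2, 1993.
The wine is released: Feb 2, 1993 + 8 days = Feb 10, 1993.

Feb 10, 1993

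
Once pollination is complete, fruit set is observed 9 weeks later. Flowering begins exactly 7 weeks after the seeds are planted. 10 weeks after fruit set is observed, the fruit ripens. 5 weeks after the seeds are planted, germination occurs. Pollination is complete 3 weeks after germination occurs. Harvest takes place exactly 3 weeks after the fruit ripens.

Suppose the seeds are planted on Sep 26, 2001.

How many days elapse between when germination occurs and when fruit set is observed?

Causal path: germination occurs → pollination is complete → fruit set is observed.
Total delay along the path: 3 + 9 weeks = 12 weeks = 84 days.

84 days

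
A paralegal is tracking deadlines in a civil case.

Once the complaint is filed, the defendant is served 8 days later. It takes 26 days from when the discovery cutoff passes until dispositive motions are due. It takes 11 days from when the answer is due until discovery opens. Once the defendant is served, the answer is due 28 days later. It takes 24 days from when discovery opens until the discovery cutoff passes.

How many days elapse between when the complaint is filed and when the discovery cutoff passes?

Causal path: the complaint is filed → the defendant is served → the answer is due → discovery opens → the discovery cutoff passes.
Total delay along the path: 8 + 28 + 11 + 24 = 71 days.

71 days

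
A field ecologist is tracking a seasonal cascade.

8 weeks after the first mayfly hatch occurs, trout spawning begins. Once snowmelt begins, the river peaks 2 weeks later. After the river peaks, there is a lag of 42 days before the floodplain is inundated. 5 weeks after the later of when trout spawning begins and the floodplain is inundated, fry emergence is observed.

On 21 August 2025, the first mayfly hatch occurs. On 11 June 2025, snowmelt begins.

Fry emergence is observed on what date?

The first mayfly hatch occurs: Aug 21, 2025.
Trout spawning begins: Aug 21, 2025 + 8 weeks = Oct 16, 2025.
Snowmelt begins: Jun 11, 2025.
The river peaks: Jun 11, 2025 + 2 weeks = Jun 25, 2025.
The floodplain is inundated: Jun 25, 2025 + 42 days = Aug 6, 2025.
Both prerequisites met — trout spawning begins (Oct 16, 2025), the floodplain is inundated (Aug 6, 2025); the later is Oct 16, 2025.
Fry emergence is observed: Oct 16, 2025 + 5 weeks = Nov 20, 2025.

20 November 2025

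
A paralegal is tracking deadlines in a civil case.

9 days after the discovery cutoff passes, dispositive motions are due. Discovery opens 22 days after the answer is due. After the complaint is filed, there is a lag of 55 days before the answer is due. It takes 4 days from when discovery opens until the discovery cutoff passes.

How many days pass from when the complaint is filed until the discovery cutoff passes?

81 days

Causal path: the complaint is filed → the answer is due → discovery opens → the discovery cutoff passes.
Total delay along the path: 55 + 22 + 4 = 81 days.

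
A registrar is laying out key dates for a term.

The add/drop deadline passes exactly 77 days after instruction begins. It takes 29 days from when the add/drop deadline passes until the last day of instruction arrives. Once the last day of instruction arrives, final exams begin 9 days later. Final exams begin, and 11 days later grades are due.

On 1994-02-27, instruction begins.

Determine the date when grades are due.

1994-07-03

Instruction begins: Feb 27, 1994.
The add/drop deadline passes: Feb 27, 1994 + 77 days = May 15, 1994.
The last day of instruction arrives: May 15, 1994 + 29 days = Jun 13, 1994.
Final exams begin: Jun 13, 1994 + 9 days = Jun 22, 1994.
Grades are due: Jun 22, 1994 + 11 days = Jul 3, 1994.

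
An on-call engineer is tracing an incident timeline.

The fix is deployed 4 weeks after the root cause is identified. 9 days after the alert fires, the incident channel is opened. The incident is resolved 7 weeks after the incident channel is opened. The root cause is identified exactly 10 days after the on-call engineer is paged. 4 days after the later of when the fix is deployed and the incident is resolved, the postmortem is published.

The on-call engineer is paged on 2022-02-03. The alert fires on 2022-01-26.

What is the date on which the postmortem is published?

2022-03-29

The on-call engineer is paged: Feb 3, 2022.
The root cause is identified: Feb 3, 2022 + 10 days = Feb 13, 2022.
The fix is deployed: Feb 13, 2022 + 4 weeks = Mar 13, 2022.
The alert fires: Jan 26, 2022.
The incident channel is opened: Jan 26, 2022 + 9 days = Feb 4, 2022.
The incident is resolved: Feb 4, 2022 + 7 weeks = Mar 25, 2022.
Both prerequisites met — the fix is deployed (Mar 13, 2022), the incident is resolved (Mar 25, 2022); the later is Mar 25, 2022.
The postmortem is published: Mar 25, 2022 + 4 days = Mar 29, 2022.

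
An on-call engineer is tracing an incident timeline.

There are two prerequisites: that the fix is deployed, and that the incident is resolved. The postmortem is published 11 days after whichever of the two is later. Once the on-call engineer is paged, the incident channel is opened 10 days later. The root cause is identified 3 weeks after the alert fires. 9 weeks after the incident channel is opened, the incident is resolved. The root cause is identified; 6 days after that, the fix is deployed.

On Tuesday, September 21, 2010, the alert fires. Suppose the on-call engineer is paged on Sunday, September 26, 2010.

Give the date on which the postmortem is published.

The alert fires: Sep 21, 2010.
The root cause is identified: Sep 21, 2010 + 3 weeks = Oct 12, 2010.
The fix is deployed: Oct 12, 2010 + 6 days = Oct 18, 2010.
The on-call engineer is paged: Sep 26, 2010.
The incident channel is opened: Sep 26, 2010 + 10 days = Oct 6, 2010.
The incident is resolved: Oct 6, 2010 + 9 weeks = Dec 8, 2010.
Both prerequisites met — the fix is deployed (Oct 18, 2010), the incident is resolved (Dec 8, 2010); the later is Dec 8, 2010.
The postmortem is published: Dec 8, 2010 + 11 days = Dec 19, 2010.

Sunday, December 19, 2010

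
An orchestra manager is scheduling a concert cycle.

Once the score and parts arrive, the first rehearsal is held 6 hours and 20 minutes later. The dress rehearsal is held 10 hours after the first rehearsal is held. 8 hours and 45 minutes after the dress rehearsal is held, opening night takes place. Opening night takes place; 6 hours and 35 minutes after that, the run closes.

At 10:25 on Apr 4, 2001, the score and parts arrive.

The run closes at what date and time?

18:05 on Apr 5, 2001

The score and parts arrive: 10:25 Apr 4, 2001.
The first rehearsal is held: 10:25 Apr 4, 2001 + 6h20m = 16:45 Apr 4, 2001.
The dress rehearsal is held: 16:45 Apr 4, 2001 + 10h = 02:45 Apr 5, 2001.
Opening night takes place: 02:45 Apr 5, 2001 + 8h45m = 11:30 Apr 5, 2001.
The run closes: 11:30 Apr 5, 2001 + 6h35m = 18:05 Apr 5, 2001.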